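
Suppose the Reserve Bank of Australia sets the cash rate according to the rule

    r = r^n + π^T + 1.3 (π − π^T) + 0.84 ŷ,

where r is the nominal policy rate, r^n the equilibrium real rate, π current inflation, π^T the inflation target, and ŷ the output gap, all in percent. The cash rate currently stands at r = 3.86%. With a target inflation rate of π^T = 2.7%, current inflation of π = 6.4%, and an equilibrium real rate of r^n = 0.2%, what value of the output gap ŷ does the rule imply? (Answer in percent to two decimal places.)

0.84 ŷ = 3.86 − 0.2 − 2.7 − 1.3 × (6.4 − 2.7) = -3.85
ŷ = -3.85 / 0.84 = -4.58

-4.58%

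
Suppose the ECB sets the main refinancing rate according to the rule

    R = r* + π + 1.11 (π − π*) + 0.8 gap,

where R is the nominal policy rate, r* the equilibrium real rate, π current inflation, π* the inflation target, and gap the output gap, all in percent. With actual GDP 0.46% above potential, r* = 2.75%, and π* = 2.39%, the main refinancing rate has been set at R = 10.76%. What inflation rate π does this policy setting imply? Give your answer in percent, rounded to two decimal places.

Output 0.46% above potential → gap = 0.46.
Collecting π: R = r* + (1 + 1.11) π − 1.11 π* + 0.8 gap
2.11 π = 10.76 − 2.75 + 1.11 × 2.39 − 0.8 × 0.46 = 10.2949
π = 10.2949 / 2.11 = 4.88

4.88%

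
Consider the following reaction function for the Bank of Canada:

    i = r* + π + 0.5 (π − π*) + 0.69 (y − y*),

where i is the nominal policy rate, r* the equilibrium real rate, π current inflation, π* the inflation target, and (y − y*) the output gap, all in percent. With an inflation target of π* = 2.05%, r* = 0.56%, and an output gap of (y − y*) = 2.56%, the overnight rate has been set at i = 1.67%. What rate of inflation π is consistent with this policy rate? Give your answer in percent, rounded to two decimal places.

Collecting π: i = r* + (1 + 0.5) π − 0.5 π* + 0.69 (y − y*)
1.5 π = 1.67 − 0.56 + 0.5 × 2.05 − 0.69 × 2.56 = 0.3686
π = 0.3686 / 1.5 = 0.25

0.25%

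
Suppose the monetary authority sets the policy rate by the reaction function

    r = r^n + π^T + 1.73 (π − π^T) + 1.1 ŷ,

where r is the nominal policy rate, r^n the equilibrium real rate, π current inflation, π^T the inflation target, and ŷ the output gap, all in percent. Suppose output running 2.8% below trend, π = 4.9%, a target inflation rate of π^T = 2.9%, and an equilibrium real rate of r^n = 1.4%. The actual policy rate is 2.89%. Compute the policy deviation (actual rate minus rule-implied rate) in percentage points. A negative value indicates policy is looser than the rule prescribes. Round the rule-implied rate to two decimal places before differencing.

-1.79 pp

Output 2.8% below potential → ŷ = -2.8.
r = 1.4 + 2.9 + 1.73 × (4.9 − 2.9) + 1.1 × (-2.8)
   = 1.4 + 2.9 + 3.46 − 3.08 = 4.68
Deviation = 2.89 − 4.68 = -1.79 pp.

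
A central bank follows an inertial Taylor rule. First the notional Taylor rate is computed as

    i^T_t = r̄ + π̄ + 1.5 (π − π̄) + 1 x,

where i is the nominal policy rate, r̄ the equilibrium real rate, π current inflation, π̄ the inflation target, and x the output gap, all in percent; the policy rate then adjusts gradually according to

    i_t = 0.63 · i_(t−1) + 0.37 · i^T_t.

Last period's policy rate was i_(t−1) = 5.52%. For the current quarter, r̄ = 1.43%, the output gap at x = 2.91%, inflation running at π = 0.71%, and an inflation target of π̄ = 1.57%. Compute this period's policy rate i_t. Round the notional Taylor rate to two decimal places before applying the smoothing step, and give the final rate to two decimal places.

5.19%

i^T_t = 1.43 + 1.57 + 1.5 × (0.71 − 1.57) + 1 × 2.91
   = 1.43 + 1.57 − 1.29 + 2.91 = 4.62
i_t = 0.63 × 5.52 + 0.37 × 4.62 = 3.4776 + 1.7094 = 5.19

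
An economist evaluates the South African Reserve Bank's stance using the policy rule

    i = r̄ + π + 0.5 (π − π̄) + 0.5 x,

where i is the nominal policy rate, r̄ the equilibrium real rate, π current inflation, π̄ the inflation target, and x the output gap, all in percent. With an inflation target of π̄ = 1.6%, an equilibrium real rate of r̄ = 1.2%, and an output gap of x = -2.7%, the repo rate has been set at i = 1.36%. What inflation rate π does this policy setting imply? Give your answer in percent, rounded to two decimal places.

Collecting π: i = r̄ + (1 + 0.5) π − 0.5 π̄ + 0.5 x
1.5 π = 1.36 − 1.2 + 0.5 × 1.6 − 0.5 × (-2.7) = 2.31
π = 2.31 / 1.5 = 1.54

1.54%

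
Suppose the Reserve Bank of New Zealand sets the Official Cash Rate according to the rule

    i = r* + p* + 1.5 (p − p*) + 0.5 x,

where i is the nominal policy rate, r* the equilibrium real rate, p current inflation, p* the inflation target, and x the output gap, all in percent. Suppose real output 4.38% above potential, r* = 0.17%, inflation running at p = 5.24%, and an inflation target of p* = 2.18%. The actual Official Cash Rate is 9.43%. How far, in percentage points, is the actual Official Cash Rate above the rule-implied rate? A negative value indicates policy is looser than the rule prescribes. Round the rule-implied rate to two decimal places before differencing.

0.30 pp

Output 4.38% above potential → x = 4.38.
i = 0.17 + 2.18 + 1.5 × (5.24 − 2.18) + 0.5 × 4.38
   = 0.17 + 2.18 + 4.59 + 2.19 = 9.13
Deviation = 9.43 − 9.13 = 0.30 pp.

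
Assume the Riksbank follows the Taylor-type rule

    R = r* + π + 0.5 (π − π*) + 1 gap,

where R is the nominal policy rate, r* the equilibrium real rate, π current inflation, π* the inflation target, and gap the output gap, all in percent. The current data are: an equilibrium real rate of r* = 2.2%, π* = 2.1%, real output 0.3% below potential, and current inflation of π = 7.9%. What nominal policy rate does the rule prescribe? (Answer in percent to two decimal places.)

12.70%

Output 0.3% below potential → gap = -0.3.
R = 2.2 + 7.9 + 0.5 × (7.9 − 2.1) + 1 × (-0.3)
   = 2.2 + 7.9 + 2.9 − 0.3 = 12.70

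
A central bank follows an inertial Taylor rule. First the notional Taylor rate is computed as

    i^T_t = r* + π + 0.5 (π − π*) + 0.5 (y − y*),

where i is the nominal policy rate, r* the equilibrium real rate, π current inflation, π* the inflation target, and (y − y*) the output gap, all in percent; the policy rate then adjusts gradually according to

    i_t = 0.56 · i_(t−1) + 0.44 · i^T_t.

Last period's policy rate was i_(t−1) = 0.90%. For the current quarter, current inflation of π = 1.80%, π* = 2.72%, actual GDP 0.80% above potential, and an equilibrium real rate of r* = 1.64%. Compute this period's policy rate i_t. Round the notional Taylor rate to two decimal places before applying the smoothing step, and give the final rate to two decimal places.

1.99%

Output 0.80% above potential → (y − y*) = 0.80.
i^T_t = 1.64 + 1.80 + 0.5 × (1.80 − 2.72) + 0.5 × 0.80
   = 1.64 + 1.8 − 0.46 + 0.4 = 3.38
i_t = 0.56 × 0.90 + 0.44 × 3.38 = 0.504 + 1.4872 = 1.99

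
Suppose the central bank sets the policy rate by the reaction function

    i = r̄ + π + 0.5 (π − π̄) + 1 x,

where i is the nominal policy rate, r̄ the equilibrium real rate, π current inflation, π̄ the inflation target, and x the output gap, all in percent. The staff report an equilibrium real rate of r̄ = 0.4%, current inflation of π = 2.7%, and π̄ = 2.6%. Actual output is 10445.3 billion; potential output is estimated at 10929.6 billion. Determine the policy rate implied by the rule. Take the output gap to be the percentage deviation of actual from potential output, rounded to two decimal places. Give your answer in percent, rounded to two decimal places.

-1.28%

Output gap = 100 × (10445.3 − 10929.6) / 10929.6 = -4.43%.
i = 0.40 + 2.70 + 0.5 × (2.70 − 2.60) + 1 × (-4.43)
   = 0.40 + 2.7 + 0.05 − 4.43 = -1.28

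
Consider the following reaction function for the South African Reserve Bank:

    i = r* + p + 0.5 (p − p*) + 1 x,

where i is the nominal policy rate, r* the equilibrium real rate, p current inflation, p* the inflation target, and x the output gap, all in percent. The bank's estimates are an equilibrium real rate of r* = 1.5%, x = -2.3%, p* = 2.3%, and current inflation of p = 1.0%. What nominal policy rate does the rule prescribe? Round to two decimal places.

-0.45%

i = 1.5 + 1.0 + 0.5 × (1.0 − 2.3) + 1 × (-2.3)
   = 1.5 + 1 − 0.65 − 2.3 = -0.45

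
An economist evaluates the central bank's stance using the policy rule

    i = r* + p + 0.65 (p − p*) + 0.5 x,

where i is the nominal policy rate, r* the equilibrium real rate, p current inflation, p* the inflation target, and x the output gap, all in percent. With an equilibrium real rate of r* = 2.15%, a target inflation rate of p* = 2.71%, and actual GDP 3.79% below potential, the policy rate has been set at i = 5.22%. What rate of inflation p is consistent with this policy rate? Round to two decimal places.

Output 3.79% below potential → x = -3.79.
Collecting p: i = r* + (1 + 0.65) p − 0.65 p* + 0.5 x
1.65 p = 5.22 − 2.15 + 0.65 × 2.71 − 0.5 × (-3.79) = 6.7265
p = 6.7265 / 1.65 = 4.08

4.08%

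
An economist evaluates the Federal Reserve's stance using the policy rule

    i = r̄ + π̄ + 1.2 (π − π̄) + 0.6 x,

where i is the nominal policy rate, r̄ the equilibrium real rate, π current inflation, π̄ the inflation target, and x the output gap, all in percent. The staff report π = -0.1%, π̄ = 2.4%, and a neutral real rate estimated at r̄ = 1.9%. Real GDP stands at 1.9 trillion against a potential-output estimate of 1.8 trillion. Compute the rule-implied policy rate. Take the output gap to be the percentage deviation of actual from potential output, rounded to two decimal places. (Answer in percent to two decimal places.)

4.64%

Output gap = 100 × (1.9 − 1.8) / 1.8 = 5.56%.
i = 1.90 + 2.40 + 1.2 × (-0.10 − 2.40) + 0.6 × 5.56
   = 1.90 + 2.4 − 3 + 3.336 = 4.64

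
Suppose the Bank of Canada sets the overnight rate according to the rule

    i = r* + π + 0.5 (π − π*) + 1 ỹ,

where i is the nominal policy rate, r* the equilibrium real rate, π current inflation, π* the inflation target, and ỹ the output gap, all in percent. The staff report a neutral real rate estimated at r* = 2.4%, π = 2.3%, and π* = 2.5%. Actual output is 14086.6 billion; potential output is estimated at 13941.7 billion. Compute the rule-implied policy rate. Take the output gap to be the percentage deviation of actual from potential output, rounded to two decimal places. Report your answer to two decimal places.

5.64%

Output gap = 100 × (14086.6 − 13941.7) / 13941.7 = 1.04%.
i = 2.40 + 2.30 + 0.5 × (2.30 − 2.50) + 1 × 1.04
   = 2.40 + 2.3 − 0.1 + 1.04 = 5.64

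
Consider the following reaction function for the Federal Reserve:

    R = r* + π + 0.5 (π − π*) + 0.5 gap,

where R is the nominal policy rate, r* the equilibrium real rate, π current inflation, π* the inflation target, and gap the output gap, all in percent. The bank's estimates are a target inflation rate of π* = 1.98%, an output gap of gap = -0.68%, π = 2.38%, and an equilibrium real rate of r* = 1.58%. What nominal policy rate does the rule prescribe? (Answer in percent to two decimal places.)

R = 1.58 + 2.38 + 0.5 × (2.38 − 1.98) + 0.5 × (-0.68)
   = 1.58 + 2.38 + 0.2 − 0.34 = 3.82

3.82%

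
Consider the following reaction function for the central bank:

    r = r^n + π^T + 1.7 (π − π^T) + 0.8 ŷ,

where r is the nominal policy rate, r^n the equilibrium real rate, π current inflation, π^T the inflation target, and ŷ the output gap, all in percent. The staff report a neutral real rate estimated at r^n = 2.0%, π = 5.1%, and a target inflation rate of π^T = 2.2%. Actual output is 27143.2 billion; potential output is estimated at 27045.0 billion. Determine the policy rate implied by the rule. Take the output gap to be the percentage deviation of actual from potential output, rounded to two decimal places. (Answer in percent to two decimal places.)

Output gap = 100 × (27143.2 − 27045.0) / 27045.0 = 0.36%.
r = 2.00 + 2.20 + 1.7 × (5.10 − 2.20) + 0.8 × 0.36
   = 2.00 + 2.2 + 4.93 + 0.288 = 9.42

9.42%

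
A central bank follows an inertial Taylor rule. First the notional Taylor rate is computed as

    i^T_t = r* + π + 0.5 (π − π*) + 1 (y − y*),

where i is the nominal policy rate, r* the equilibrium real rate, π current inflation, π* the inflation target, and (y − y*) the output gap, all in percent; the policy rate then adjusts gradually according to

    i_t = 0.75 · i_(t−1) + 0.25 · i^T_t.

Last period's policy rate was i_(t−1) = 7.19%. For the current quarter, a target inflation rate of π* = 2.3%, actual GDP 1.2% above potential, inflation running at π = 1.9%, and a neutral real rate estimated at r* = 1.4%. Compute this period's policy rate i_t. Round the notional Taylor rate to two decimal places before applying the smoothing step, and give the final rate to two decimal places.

Output 1.2% above potential → (y − y*) = 1.2.
i^T_t = 1.4 + 1.9 + 0.5 × (1.9 − 2.3) + 1 × 1.2
   = 1.4 + 1.9 − 0.2 + 1.2 = 4.30
i_t = 0.75 × 7.19 + 0.25 × 4.30 = 5.3925 + 1.075 = 6.47

6.47%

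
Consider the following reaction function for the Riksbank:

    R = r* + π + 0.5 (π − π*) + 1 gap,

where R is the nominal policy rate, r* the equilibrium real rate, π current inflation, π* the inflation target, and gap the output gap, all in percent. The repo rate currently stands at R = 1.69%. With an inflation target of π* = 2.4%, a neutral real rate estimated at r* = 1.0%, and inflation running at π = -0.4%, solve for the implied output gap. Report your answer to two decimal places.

1 gap = 1.69 − 1.0 − (-0.4) − 0.5 × ((-0.4) − 2.4) = 2.49
gap = 2.49 / 1 = 2.49

2.49%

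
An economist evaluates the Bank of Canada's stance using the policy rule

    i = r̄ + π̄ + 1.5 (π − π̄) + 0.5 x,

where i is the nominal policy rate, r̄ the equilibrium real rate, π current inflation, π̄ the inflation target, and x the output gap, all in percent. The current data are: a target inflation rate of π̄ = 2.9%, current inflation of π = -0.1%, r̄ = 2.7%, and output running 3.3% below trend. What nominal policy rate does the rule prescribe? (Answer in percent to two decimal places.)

Output 3.3% below potential → x = -3.3.
i = 2.7 + 2.9 + 1.5 × (-0.1 − 2.9) + 0.5 × (-3.3)
   = 2.7 + 2.9 − 4.5 − 1.65 = -0.55

-0.55%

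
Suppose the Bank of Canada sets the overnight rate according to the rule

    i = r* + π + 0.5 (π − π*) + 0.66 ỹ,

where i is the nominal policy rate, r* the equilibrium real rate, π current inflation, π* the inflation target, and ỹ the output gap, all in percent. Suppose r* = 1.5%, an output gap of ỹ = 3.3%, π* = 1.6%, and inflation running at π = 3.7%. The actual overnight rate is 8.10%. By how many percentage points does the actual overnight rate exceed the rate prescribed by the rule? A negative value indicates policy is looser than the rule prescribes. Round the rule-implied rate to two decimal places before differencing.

i = 1.5 + 3.7 + 0.5 × (3.7 − 1.6) + 0.66 × 3.3
   = 1.5 + 3.7 + 1.05 + 2.178 = 8.43
Deviation = 8.10 − 8.43 = -0.33 pp.

-0.33 pp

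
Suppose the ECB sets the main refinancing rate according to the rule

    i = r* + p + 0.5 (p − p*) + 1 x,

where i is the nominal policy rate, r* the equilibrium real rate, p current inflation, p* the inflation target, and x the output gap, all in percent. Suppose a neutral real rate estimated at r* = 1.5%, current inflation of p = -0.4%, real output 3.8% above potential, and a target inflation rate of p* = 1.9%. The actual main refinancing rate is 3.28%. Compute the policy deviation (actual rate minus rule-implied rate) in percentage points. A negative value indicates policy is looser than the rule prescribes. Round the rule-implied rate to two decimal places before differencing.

Output 3.8% above potential → x = 3.8.
i = 1.5 + (-0.4) + 0.5 × (-0.4 − 1.9) + 1 × 3.8
   = 1.5 − 0.4 − 1.15 + 3.8 = 3.75
Deviation = 3.28 − 3.75 = -0.47 pp.

-0.47 pp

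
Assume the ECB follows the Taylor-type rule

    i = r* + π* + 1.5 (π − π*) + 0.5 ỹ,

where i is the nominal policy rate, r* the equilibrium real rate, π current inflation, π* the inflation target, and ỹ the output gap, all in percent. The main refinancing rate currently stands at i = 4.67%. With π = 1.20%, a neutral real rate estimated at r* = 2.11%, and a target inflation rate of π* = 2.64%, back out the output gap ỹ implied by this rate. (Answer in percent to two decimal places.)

0.5 ỹ = 4.67 − 2.11 − 2.64 − 1.5 × (1.20 − 2.64) = 2.08
ỹ = 2.08 / 0.5 = 4.16

4.16%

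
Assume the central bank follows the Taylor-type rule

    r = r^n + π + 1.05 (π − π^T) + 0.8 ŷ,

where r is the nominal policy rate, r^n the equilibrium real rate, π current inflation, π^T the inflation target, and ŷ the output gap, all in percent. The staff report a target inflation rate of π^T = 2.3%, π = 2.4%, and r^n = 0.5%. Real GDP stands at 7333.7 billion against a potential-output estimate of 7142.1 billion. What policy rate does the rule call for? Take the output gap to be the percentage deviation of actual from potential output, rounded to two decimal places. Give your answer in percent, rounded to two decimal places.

5.15%

Output gap = 100 × (7333.7 − 7142.1) / 7142.1 = 2.68%.
r = 0.50 + 2.40 + 1.05 × (2.40 − 2.30) + 0.8 × 2.68
   = 0.50 + 2.4 + 0.105 + 2.144 = 5.15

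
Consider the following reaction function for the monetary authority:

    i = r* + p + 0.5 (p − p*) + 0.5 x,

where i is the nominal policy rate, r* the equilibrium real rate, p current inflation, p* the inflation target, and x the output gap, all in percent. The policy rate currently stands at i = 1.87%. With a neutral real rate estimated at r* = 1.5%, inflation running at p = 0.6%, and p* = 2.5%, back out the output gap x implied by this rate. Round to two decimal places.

0.5 x = 1.87 − 1.5 − 0.6 − 0.5 × (0.6 − 2.5) = 0.72
x = 0.72 / 0.5 = 1.44

1.44%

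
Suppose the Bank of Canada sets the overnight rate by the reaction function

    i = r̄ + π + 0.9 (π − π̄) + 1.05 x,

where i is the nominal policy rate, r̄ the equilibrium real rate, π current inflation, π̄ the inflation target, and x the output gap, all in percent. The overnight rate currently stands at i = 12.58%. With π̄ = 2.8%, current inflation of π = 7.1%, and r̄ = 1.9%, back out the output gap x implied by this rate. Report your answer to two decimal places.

-0.28%

1.05 x = 12.58 − 1.9 − 7.1 − 0.9 × (7.1 − 2.8) = -0.29
x = -0.29 / 1.05 = -0.28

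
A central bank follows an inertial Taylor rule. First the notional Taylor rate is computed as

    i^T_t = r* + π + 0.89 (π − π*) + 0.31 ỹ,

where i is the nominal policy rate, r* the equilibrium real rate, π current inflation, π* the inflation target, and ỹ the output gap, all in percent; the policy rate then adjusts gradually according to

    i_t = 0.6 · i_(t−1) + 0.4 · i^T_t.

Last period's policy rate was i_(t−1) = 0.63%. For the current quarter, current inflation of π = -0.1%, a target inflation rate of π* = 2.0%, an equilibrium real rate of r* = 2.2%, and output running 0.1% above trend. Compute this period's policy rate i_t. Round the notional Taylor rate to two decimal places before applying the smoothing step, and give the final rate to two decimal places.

0.48%

Output 0.1% above potential → ỹ = 0.1.
i^T_t = 2.2 + (-0.1) + 0.89 × (-0.1 − 2.0) + 0.31 × 0.1
   = 2.2 − 0.1 − 1.869 + 0.031 = 0.26
i_t = 0.6 × 0.63 + 0.4 × 0.26 = 0.378 + 0.104 = 0.48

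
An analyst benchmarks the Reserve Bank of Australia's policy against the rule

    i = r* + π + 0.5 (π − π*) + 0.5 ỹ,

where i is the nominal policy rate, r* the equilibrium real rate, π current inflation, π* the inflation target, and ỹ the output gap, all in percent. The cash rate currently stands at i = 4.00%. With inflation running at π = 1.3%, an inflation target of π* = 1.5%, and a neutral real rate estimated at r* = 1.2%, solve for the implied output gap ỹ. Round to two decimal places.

0.5 ỹ = 4.00 − 1.2 − 1.3 − 0.5 × (1.3 − 1.5) = 1.6
ỹ = 1.6 / 0.5 = 3.20

3.20%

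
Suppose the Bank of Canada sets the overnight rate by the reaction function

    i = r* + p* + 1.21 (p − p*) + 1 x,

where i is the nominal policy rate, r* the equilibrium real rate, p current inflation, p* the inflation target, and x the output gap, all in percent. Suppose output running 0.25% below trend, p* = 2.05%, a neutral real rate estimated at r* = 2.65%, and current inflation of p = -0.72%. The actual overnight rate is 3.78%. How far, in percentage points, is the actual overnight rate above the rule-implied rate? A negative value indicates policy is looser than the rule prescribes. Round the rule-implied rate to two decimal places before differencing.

2.68 pp

Output 0.25% below potential → x = -0.25.
i = 2.65 + 2.05 + 1.21 × (-0.72 − 2.05) + 1 × (-0.25)
   = 2.65 + 2.05 − 3.3517 − 0.25 = 1.10
Deviation = 3.78 − 1.10 = 2.68 pp.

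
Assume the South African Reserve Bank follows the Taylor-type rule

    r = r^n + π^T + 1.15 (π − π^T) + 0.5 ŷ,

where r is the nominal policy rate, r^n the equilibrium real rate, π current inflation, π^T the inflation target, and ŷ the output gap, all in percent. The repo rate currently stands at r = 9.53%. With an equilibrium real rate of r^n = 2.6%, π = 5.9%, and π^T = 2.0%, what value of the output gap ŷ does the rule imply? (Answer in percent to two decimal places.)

0.5 ŷ = 9.53 − 2.6 − 2.0 − 1.15 × (5.9 − 2.0) = 0.445
ŷ = 0.445 / 0.5 = 0.89

0.89%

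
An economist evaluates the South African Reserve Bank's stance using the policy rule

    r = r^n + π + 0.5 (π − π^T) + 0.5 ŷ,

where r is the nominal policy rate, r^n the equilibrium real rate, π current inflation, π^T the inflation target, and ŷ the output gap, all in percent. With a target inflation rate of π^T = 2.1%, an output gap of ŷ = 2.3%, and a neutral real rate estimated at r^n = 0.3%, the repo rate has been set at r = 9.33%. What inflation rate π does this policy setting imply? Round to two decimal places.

Collecting π: r = r^n + (1 + 0.5) π − 0.5 π^T + 0.5 ŷ
1.5 π = 9.33 − 0.3 + 0.5 × 2.1 − 0.5 × 2.3 = 8.93
π = 8.93 / 1.5 = 5.95

5.95%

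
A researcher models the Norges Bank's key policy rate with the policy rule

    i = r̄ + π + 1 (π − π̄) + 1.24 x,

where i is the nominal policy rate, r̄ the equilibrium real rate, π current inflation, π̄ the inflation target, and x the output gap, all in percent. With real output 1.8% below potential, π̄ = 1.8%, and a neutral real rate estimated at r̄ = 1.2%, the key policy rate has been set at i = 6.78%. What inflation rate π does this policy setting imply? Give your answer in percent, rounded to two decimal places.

4.81%

Output 1.8% below potential → x = -1.8.
Collecting π: i = r̄ + (1 + 1) π − 1 π̄ + 1.24 x
2 π = 6.78 − 1.2 + 1 × 1.8 − 1.24 × (-1.8) = 9.612
π = 9.612 / 2 = 4.81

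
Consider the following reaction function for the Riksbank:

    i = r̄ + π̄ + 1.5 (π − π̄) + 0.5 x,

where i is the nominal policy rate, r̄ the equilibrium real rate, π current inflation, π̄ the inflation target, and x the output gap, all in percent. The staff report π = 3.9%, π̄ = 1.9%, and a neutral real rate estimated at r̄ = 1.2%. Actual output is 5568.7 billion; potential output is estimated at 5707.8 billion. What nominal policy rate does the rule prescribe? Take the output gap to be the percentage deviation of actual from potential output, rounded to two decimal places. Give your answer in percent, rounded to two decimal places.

Output gap = 100 × (5568.7 − 5707.8) / 5707.8 = -2.44%.
i = 1.20 + 1.90 + 1.5 × (3.90 − 1.90) + 0.5 × (-2.44)
   = 1.20 + 1.9 + 3 − 1.22 = 4.88

4.88%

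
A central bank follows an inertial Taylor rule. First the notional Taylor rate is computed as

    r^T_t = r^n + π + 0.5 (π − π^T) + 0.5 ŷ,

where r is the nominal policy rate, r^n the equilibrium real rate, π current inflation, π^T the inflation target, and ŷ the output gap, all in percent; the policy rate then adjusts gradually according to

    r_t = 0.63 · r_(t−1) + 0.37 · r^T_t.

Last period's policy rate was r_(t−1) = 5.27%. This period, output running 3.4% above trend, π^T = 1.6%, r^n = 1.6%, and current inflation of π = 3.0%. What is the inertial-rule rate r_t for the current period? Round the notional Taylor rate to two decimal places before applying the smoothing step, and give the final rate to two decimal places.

5.91%

Output 3.4% above potential → ŷ = 3.4.
r^T_t = 1.6 + 3.0 + 0.5 × (3.0 − 1.6) + 0.5 × 3.4
   = 1.6 + 3 + 0.7 + 1.7 = 7.00
r_t = 0.63 × 5.27 + 0.37 × 7.00 = 3.3201 + 2.59 = 5.91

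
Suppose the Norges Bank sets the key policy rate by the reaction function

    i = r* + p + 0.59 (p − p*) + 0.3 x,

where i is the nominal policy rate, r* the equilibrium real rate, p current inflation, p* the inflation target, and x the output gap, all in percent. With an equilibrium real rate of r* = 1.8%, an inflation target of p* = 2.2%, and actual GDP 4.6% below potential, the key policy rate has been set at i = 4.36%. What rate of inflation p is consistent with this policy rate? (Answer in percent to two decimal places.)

3.29%

Output 4.6% below potential → x = -4.6.
Collecting p: i = r* + (1 + 0.59) p − 0.59 p* + 0.3 x
1.59 p = 4.36 − 1.8 + 0.59 × 2.2 − 0.3 × (-4.6) = 5.238
p = 5.238 / 1.59 = 3.29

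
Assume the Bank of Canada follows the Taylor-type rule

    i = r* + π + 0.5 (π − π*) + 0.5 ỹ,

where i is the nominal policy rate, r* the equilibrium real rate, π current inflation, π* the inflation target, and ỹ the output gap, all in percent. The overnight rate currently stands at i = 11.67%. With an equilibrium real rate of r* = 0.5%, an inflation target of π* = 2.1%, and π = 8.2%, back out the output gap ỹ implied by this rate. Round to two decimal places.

0.5 ỹ = 11.67 − 0.5 − 8.2 − 0.5 × (8.2 − 2.1) = -0.08
ỹ = -0.08 / 0.5 = -0.16

-0.16%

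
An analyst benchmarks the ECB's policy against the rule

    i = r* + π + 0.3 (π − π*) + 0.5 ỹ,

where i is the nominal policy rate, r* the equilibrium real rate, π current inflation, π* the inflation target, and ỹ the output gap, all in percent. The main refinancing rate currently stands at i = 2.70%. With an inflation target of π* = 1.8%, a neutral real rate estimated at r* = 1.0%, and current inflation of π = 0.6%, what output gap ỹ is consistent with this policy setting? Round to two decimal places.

0.5 ỹ = 2.70 − 1.0 − 0.6 − 0.3 × (0.6 − 1.8) = 1.46
ỹ = 1.46 / 0.5 = 2.92

2.92%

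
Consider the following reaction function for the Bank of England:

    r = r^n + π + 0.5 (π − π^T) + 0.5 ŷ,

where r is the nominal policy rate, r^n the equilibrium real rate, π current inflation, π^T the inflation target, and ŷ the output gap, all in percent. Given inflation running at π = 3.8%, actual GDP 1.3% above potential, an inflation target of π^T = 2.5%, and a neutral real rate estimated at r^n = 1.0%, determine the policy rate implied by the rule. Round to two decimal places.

Output 1.3% above potential → ŷ = 1.3.
r = 1.0 + 3.8 + 0.5 × (3.8 − 2.5) + 0.5 × 1.3
   = 1.0 + 3.8 + 0.65 + 0.65 = 6.10

6.10%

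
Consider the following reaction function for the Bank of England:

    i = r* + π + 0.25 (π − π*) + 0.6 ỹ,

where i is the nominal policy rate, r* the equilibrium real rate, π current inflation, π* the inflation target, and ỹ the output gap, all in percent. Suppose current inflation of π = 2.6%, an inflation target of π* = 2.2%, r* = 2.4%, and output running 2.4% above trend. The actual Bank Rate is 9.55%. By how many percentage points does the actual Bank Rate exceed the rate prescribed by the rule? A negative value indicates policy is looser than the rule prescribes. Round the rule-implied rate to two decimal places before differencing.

Output 2.4% above potential → ỹ = 2.4.
i = 2.4 + 2.6 + 0.25 × (2.6 − 2.2) + 0.6 × 2.4
   = 2.4 + 2.6 + 0.1 + 1.44 = 6.54
Deviation = 9.55 − 6.54 = 3.01 pp.

3.01 pp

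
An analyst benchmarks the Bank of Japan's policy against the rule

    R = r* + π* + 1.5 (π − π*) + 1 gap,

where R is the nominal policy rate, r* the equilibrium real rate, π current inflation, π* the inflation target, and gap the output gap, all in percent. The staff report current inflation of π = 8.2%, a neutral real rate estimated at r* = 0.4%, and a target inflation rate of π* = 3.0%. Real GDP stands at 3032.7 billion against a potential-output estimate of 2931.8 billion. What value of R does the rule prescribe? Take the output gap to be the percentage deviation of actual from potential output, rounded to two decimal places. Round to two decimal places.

14.64%

Output gap = 100 × (3032.7 − 2931.8) / 2931.8 = 3.44%.
R = 0.40 + 3.00 + 1.5 × (8.20 − 3.00) + 1 × 3.44
   = 0.40 + 3 + 7.8 + 3.44 = 14.64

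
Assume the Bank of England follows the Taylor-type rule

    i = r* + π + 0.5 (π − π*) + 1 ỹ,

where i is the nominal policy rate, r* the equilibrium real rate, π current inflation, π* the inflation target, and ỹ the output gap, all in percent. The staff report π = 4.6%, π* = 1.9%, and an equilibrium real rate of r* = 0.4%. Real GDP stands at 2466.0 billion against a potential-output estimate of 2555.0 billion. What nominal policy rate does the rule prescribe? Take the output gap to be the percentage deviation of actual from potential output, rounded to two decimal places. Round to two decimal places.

2.87%

Output gap = 100 × (2466.0 − 2555.0) / 2555.0 = -3.48%.
i = 0.40 + 4.60 + 0.5 × (4.60 − 1.90) + 1 × (-3.48)
   = 0.40 + 4.6 + 1.35 − 3.48 = 2.87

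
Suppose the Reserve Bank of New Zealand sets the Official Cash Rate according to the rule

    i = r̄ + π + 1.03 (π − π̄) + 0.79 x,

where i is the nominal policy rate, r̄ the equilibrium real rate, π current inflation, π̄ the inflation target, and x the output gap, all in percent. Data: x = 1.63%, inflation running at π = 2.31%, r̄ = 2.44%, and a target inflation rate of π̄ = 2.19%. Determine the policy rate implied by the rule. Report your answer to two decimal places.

6.16%

i = 2.44 + 2.31 + 1.03 × (2.31 − 2.19) + 0.79 × 1.63
   = 2.44 + 2.31 + 0.1236 + 1.2877 = 6.16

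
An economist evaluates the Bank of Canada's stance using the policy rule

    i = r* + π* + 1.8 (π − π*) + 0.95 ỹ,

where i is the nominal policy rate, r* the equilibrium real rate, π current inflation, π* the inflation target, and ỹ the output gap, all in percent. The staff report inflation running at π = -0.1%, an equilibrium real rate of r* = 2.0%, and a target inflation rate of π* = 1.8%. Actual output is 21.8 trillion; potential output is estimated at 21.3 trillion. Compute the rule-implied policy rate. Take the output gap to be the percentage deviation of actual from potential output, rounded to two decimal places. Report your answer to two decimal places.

Output gap = 100 × (21.8 − 21.3) / 21.3 = 2.35%.
i = 2.00 + 1.80 + 1.8 × (-0.10 − 1.80) + 0.95 × 2.35
   = 2.00 + 1.8 − 3.42 + 2.2325 = 2.61

2.61%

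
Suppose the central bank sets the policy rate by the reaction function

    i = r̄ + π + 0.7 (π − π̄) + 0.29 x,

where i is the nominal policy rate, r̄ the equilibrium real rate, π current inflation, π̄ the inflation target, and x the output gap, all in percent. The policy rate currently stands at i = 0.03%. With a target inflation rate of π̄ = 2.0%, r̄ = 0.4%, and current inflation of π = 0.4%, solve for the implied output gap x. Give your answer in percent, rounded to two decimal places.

1.21%

0.29 x = 0.03 − 0.4 − 0.4 − 0.7 × (0.4 − 2.0) = 0.35
x = 0.35 / 0.29 = 1.21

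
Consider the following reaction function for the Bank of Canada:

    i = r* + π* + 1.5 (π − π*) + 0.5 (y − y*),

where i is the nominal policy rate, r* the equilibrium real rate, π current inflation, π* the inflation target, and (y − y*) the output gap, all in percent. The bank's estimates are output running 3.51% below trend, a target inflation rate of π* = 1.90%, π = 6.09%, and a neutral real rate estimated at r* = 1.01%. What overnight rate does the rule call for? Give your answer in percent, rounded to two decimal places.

7.44%

Output 3.51% below potential → (y − y*) = -3.51.
i = 1.01 + 1.90 + 1.5 × (6.09 − 1.90) + 0.5 × (-3.51)
   = 1.01 + 1.9 + 6.285 − 1.755 = 7.44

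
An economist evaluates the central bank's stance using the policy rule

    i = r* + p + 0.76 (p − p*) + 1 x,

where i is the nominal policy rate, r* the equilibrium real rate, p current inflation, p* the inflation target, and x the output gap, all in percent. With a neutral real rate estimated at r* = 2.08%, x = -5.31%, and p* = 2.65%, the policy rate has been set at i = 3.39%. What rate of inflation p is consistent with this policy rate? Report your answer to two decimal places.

4.91%

Collecting p: i = r* + (1 + 0.76) p − 0.76 p* + 1 x
1.76 p = 3.39 − 2.08 + 0.76 × 2.65 − 1 × (-5.31) = 8.634
p = 8.634 / 1.76 = 4.91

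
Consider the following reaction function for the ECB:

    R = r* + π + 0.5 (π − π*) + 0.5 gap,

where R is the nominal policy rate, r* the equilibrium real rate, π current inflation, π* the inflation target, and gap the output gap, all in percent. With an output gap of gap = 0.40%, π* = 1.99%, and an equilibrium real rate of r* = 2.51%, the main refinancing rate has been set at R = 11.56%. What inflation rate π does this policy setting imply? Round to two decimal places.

6.56%

Collecting π: R = r* + (1 + 0.5) π − 0.5 π* + 0.5 gap
1.5 π = 11.56 − 2.51 + 0.5 × 1.99 − 0.5 × 0.40 = 9.845
π = 9.845 / 1.5 = 6.56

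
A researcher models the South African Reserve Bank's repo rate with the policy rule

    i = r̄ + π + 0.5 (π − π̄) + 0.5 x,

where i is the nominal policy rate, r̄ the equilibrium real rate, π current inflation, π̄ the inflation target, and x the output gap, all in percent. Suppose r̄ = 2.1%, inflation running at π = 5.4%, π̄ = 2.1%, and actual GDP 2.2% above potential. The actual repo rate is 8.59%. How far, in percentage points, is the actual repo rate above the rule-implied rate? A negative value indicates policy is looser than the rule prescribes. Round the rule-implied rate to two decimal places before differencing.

-1.66 pp

Output 2.2% above potential → x = 2.2.
i = 2.1 + 5.4 + 0.5 × (5.4 − 2.1) + 0.5 × 2.2
   = 2.1 + 5.4 + 1.65 + 1.1 = 10.25
Deviation = 8.59 − 10.25 = -1.66 pp.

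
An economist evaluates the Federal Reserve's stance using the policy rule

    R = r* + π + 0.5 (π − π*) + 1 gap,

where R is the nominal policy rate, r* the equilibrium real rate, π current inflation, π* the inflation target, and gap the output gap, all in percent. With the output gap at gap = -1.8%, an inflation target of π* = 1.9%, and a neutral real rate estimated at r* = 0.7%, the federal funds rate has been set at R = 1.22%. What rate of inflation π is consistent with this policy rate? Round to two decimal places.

2.18%

Collecting π: R = r* + (1 + 0.5) π − 0.5 π* + 1 gap
1.5 π = 1.22 − 0.7 + 0.5 × 1.9 − 1 × (-1.8) = 3.27
π = 3.27 / 1.5 = 2.18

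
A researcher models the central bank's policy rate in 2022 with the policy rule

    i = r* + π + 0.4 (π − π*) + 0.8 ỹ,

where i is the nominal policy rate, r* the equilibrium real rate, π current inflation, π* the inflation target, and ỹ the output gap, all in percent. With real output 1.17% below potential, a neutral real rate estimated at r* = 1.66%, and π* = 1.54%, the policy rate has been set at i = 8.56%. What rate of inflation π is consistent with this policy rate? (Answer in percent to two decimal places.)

Output 1.17% below potential → ỹ = -1.17.
Collecting π: i = r* + (1 + 0.4) π − 0.4 π* + 0.8 ỹ
1.4 π = 8.56 − 1.66 + 0.4 × 1.54 − 0.8 × (-1.17) = 8.452
π = 8.452 / 1.4 = 6.04

6.04%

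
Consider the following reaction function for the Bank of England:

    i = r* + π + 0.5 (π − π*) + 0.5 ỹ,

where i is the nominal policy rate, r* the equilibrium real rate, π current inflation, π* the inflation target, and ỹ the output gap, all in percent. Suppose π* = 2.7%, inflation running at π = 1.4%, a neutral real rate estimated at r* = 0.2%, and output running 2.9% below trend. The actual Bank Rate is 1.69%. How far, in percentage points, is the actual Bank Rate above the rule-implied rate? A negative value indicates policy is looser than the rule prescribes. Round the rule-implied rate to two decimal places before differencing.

Output 2.9% below potential → ỹ = -2.9.
i = 0.2 + 1.4 + 0.5 × (1.4 − 2.7) + 0.5 × (-2.9)
   = 0.2 + 1.4 − 0.65 − 1.45 = -0.50
Deviation = 1.69 − (-0.50) = 2.19 pp.

2.19 pp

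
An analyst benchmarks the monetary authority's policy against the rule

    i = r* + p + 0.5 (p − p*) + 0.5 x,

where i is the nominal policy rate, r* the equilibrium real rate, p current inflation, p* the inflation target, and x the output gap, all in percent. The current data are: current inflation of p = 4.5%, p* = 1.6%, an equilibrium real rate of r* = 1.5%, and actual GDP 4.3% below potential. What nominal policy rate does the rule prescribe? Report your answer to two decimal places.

Output 4.3% below potential → x = -4.3.
i = 1.5 + 4.5 + 0.5 × (4.5 − 1.6) + 0.5 × (-4.3)
   = 1.5 + 4.5 + 1.45 − 2.15 = 5.30

5.30%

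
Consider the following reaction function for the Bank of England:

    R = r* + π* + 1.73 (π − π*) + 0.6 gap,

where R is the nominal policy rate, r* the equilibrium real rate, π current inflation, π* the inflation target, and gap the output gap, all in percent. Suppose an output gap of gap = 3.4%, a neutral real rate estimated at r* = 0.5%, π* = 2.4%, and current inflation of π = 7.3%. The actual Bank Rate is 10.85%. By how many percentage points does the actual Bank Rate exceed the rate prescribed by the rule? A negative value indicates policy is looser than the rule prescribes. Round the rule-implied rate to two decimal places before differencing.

R = 0.5 + 2.4 + 1.73 × (7.3 − 2.4) + 0.6 × 3.4
   = 0.5 + 2.4 + 8.477 + 2.04 = 13.42
Deviation = 10.85 − 13.42 = -2.57 pp.

-2.57 pp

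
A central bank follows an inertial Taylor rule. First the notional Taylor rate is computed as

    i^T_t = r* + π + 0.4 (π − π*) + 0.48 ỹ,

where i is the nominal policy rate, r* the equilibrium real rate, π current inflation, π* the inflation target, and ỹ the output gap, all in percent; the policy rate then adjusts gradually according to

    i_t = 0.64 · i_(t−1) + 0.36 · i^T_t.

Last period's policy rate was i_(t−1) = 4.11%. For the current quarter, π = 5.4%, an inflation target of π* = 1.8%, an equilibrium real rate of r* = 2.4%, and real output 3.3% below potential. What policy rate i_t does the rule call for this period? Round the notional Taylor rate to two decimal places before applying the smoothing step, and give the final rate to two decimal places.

Output 3.3% below potential → ỹ = -3.3.
i^T_t = 2.4 + 5.4 + 0.4 × (5.4 − 1.8) + 0.48 × (-3.3)
   = 2.4 + 5.4 + 1.44 − 1.584 = 7.66
i_t = 0.64 × 4.11 + 0.36 × 7.66 = 2.6304 + 2.7576 = 5.39

5.39%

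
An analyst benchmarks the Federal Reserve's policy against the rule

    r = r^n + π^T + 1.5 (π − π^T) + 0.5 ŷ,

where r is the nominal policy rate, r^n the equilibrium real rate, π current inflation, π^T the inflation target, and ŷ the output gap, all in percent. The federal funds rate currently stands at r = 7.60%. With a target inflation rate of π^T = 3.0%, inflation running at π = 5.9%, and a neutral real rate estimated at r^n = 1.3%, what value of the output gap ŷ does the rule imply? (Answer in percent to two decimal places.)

-2.10%

0.5 ŷ = 7.60 − 1.3 − 3.0 − 1.5 × (5.9 − 3.0) = -1.05
ŷ = -1.05 / 0.5 = -2.10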